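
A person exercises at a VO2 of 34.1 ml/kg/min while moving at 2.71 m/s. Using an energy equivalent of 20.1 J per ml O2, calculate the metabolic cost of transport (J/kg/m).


Power per kg = VO2 * 20.1 / 60
Power per kg = 34.1 * 20.1 / 60 = 11.4235 W/kg
Cost = power_per_kg / speed
Cost = 11.4235 / 2.71
Cost = 4.2153


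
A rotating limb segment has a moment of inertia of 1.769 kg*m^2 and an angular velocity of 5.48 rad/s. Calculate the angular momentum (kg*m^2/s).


L = I * omega
L = 1.769 * 5.48
L = 9.6941


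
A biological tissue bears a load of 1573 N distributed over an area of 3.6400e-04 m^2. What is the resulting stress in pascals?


stress = F / A
stress = 1573 / 3.6400e-04
stress = 4.3214e+06


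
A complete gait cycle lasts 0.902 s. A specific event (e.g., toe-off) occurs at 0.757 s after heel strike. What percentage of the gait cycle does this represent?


pct = (event_time / cycle_time) * 100
pct = (0.757 / 0.902) * 100
ratio = 0.8392
pct = 83.9246


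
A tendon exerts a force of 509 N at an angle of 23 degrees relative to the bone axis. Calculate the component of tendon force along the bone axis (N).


F_eff = F_tendon * cos(theta)
theta = 23 deg = 0.4014 rad
cos(theta) = 0.9205
F_eff = 509 * 0.9205
F_eff = 468.5370


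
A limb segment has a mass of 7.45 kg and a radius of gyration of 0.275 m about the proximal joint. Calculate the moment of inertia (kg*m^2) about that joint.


I = m * k^2
I = 7.45 * 0.275^2
k^2 = 0.0756
I = 0.5634


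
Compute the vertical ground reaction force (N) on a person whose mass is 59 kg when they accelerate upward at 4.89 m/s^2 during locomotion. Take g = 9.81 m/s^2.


GRF = m * (g + a)
GRF = 59 * (9.81 + 4.89)
GRF = 59 * 14.7000
GRF = 867.3000


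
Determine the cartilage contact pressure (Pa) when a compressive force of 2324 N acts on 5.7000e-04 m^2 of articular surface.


P = F / A
P = 2324 / 5.7000e-04
P = 4.0772e+06


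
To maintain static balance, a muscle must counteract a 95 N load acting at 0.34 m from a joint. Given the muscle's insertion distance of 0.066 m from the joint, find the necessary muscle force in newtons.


F_muscle = W * d_load / d_muscle
F_muscle = 95 * 0.34 / 0.066
Numerator = 32.3000
F_muscle = 489.3939


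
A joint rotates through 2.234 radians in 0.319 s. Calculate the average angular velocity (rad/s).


omega = delta_theta / delta_t
omega = 2.234 / 0.319
omega = 7.0031


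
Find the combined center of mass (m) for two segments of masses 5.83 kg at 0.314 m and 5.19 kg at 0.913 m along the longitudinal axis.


COM = (m1*x1 + m2*x2) / (m1 + m2)
COM = (5.83*0.314 + 5.19*0.913) / (5.83 + 5.19)
Numerator = 6.5691
Denominator = 11.0200
COM = 0.5961


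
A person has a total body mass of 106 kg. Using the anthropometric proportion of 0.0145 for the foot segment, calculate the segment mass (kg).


m_segment = body_mass * fraction
m_segment = 106 * 0.0145
m_segment = 1.5370


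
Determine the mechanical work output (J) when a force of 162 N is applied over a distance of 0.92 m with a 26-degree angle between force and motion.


W = F * d * cos(theta)
theta = 26 deg = 0.4538 rad
cos(theta) = 0.8988
W = 162 * 0.92 * 0.8988
W = 133.9563


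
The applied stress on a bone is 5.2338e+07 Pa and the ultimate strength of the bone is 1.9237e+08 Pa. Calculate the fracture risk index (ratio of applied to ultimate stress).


FRI = applied / ultimate
FRI = 5.2338e+07 / 1.9237e+08
FRI = 0.2721


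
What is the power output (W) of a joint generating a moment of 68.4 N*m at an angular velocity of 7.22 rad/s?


P = M * omega
P = 68.4 * 7.22
P = 493.8480


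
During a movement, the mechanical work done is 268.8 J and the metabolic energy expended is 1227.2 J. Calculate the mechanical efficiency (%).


eta = (W_mech / E_meta) * 100
eta = (268.8 / 1227.2) * 100
ratio = 0.2190
eta = 21.9035


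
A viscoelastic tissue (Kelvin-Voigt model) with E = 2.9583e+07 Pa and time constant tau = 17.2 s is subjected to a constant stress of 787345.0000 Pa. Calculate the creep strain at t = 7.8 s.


epsilon(t) = (sigma/E) * (1 - exp(-t/tau))
sigma/E = 787345.0000 / 2.9583e+07 = 0.0266
exp(-t/tau) = exp(-7.8 / 17.2) = 0.6354
epsilon = 0.0266 * (1 - 0.6354)
epsilon = 0.0097


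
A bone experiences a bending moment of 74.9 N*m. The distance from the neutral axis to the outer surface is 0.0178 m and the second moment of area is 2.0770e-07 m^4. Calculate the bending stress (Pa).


sigma = M * c / I
sigma = 74.9 * 0.0178 / 2.0770e-07
M * c = 1.3332
sigma = 6.4190e+06


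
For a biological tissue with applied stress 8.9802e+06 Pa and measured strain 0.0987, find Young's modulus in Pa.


E = stress / strain
E = 8.9802e+06 / 0.0987
E = 9.0985e+07


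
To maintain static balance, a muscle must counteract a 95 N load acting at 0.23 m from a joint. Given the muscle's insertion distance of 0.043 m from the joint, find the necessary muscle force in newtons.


F_muscle = W * d_load / d_muscle
F_muscle = 95 * 0.23 / 0.043
Numerator = 21.8500
F_muscle = 508.1395


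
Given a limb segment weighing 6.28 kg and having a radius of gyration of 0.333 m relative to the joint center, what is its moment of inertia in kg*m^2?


I = m * k^2
I = 6.28 * 0.333^2
k^2 = 0.1109
I = 0.6964


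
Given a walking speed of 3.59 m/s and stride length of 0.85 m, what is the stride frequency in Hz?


f = v / stride_length
f = 3.59 / 0.85
f = 4.2235


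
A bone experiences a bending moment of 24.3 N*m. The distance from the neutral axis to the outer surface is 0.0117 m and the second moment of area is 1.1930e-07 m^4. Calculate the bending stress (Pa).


sigma = M * c / I
sigma = 24.3 * 0.0117 / 1.1930e-07
M * c = 0.2843
sigma = 2.3832e+06


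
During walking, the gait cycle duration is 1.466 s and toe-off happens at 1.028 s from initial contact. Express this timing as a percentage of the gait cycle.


pct = (event_time / cycle_time) * 100
pct = (1.028 / 1.466) * 100
ratio = 0.7012
pct = 70.1228


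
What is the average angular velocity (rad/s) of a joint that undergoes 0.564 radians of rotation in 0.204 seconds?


omega = delta_theta / delta_t
omega = 0.564 / 0.204
omega = 2.7647


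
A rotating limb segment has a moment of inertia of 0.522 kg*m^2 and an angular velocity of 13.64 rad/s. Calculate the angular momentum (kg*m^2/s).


L = I * omega
L = 0.522 * 13.64
L = 7.1201


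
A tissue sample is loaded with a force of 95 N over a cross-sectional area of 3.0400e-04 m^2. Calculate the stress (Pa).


stress = F / A
stress = 95 / 3.0400e-04
stress = 312500.0000


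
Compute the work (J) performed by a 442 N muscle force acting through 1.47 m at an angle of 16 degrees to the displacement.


W = F * d * cos(theta)
theta = 16 deg = 0.2793 rad
cos(theta) = 0.9613
W = 442 * 1.47 * 0.9613
W = 624.5702


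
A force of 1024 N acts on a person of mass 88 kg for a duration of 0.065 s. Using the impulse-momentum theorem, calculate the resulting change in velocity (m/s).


J = F * dt = 1024 * 0.065 = 66.5600 N*s
delta_v = J / m
delta_v = 66.5600 / 88
delta_v = 0.7564


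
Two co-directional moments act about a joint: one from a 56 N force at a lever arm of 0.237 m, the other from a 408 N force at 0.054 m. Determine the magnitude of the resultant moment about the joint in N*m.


M = F1 * d1 + F2 * d2
M = 56 * 0.237 + 408 * 0.054
M = 13.2720 + 22.0320
M = 35.3040


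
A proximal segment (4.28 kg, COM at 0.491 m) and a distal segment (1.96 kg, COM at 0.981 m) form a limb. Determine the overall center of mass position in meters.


COM = (m1*x1 + m2*x2) / (m1 + m2)
COM = (4.28*0.491 + 1.96*0.981) / (4.28 + 1.96)
Numerator = 4.0242
Denominator = 6.2400
COM = 0.6449


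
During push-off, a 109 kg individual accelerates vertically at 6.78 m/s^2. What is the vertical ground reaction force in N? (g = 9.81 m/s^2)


GRF = m * (g + a)
GRF = 109 * (9.81 + 6.78)
GRF = 109 * 16.5900
GRF = 1808.3100


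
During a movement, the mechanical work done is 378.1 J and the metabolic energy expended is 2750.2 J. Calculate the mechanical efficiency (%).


eta = (W_mech / E_meta) * 100
eta = (378.1 / 2750.2) * 100
ratio = 0.1375
eta = 13.7481


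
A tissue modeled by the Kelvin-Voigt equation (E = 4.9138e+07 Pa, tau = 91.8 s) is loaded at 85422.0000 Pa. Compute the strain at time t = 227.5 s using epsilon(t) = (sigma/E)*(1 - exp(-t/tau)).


epsilon(t) = (sigma/E) * (1 - exp(-t/tau))
sigma/E = 85422.0000 / 4.9138e+07 = 0.0017
exp(-t/tau) = exp(-227.5 / 91.8) = 0.0839
epsilon = 0.0017 * (1 - 0.0839)
epsilon = 0.0016


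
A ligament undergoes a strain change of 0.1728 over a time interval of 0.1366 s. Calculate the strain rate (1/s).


strain_rate = delta_strain / delta_t
strain_rate = 0.1728 / 0.1366
strain_rate = 1.2650


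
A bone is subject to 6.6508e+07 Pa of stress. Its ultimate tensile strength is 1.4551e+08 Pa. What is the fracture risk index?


FRI = applied / ultimate
FRI = 6.6508e+07 / 1.4551e+08
FRI = 0.4571


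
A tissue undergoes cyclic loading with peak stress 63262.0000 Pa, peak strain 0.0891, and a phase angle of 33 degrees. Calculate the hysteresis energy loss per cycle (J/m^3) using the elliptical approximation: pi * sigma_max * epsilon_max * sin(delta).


E_loss = pi * sigma_max * epsilon_max * sin(delta)
delta = 33 deg = 0.5760 rad
sin(delta) = 0.5446
E_loss = pi * 63262.0000 * 0.0891 * 0.5446
E_loss = 9644.4898


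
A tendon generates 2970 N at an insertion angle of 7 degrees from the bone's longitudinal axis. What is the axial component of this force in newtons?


F_eff = F_tendon * cos(theta)
theta = 7 deg = 0.1222 rad
cos(theta) = 0.9925
F_eff = 2970 * 0.9925
F_eff = 2947.8621


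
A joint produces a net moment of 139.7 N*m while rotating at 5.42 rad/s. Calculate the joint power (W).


P = M * omega
P = 139.7 * 5.42
P = 757.1740


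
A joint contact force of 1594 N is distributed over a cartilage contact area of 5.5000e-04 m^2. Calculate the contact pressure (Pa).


P = F / A
P = 1594 / 5.5000e-04
P = 2.8982e+06


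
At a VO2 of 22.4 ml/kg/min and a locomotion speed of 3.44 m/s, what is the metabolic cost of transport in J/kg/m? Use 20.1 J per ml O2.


Power per kg = VO2 * 20.1 / 60
Power per kg = 22.4 * 20.1 / 60 = 7.5040 W/kg
Cost = power_per_kg / speed
Cost = 7.5040 / 3.44
Cost = 2.1814


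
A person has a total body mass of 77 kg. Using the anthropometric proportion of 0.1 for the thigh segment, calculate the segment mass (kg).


m_segment = body_mass * fraction
m_segment = 77 * 0.1
m_segment = 7.7000


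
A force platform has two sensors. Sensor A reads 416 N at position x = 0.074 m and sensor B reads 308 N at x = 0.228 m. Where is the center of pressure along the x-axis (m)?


COP_x = (F1*x1 + F2*x2) / (F1 + F2)
COP_x = (416*0.074 + 308*0.228) / (416 + 308)
Numerator = 101.0080
Denominator = 724
COP_x = 0.1395


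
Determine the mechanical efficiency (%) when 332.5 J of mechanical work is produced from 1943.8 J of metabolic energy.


eta = (W_mech / E_meta) * 100
eta = (332.5 / 1943.8) * 100
ratio = 0.1711
eta = 17.1057


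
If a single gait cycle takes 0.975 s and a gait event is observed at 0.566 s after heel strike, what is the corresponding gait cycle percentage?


pct = (event_time / cycle_time) * 100
pct = (0.566 / 0.975) * 100
ratio = 0.5805
pct = 58.0513


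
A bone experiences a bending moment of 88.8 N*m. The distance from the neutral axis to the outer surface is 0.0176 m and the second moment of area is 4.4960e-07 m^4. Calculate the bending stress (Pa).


sigma = M * c / I
sigma = 88.8 * 0.0176 / 4.4960e-07
M * c = 1.5629
sigma = 3.4762e+06


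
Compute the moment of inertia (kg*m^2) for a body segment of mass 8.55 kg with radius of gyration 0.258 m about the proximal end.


I = m * k^2
I = 8.55 * 0.258^2
k^2 = 0.0666
I = 0.5691


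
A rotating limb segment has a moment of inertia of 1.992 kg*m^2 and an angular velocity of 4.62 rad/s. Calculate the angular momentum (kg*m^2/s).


L = I * omega
L = 1.992 * 4.62
L = 9.2030


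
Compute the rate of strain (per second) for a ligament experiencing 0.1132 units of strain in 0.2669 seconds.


strain_rate = delta_strain / delta_t
strain_rate = 0.1132 / 0.2669
strain_rate = 0.4241


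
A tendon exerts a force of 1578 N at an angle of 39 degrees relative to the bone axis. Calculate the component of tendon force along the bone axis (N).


F_eff = F_tendon * cos(theta)
theta = 39 deg = 0.6807 rad
cos(theta) = 0.7771
F_eff = 1578 * 0.7771
F_eff = 1226.3363


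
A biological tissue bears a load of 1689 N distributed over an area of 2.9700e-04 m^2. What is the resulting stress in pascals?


stress = F / A
stress = 1689 / 2.9700e-04
stress = 5.6869e+06


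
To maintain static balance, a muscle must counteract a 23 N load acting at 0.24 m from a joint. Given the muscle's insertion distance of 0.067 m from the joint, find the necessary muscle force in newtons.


F_muscle = W * d_load / d_muscle
F_muscle = 23 * 0.24 / 0.067
Numerator = 5.5200
F_muscle = 82.3881


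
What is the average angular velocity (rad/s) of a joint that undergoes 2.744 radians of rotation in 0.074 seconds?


omega = delta_theta / delta_t
omega = 2.744 / 0.074
omega = 37.0811


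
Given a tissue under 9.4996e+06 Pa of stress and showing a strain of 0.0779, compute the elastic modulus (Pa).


E = stress / strain
E = 9.4996e+06 / 0.0779
E = 1.2195e+08


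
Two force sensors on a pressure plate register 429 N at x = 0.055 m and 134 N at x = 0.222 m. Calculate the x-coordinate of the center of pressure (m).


COP_x = (F1*x1 + F2*x2) / (F1 + F2)
COP_x = (429*0.055 + 134*0.222) / (429 + 134)
Numerator = 53.3430
Denominator = 563
COP_x = 0.0947


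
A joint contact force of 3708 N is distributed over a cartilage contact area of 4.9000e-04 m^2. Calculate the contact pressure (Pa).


P = F / A
P = 3708 / 4.9000e-04
P = 7.5673e+06


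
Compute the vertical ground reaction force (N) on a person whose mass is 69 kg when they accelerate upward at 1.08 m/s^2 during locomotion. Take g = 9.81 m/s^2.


GRF = m * (g + a)
GRF = 69 * (9.81 + 1.08)
GRF = 69 * 10.8900
GRF = 751.4100


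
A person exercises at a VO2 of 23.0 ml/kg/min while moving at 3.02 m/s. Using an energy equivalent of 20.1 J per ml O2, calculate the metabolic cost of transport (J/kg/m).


Power per kg = VO2 * 20.1 / 60
Power per kg = 23.0 * 20.1 / 60 = 7.7050 W/kg
Cost = power_per_kg / speed
Cost = 7.7050 / 3.02
Cost = 2.5513


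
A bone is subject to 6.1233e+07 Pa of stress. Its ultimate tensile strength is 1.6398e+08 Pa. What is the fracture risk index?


FRI = applied / ultimate
FRI = 6.1233e+07 / 1.6398e+08
FRI = 0.3734


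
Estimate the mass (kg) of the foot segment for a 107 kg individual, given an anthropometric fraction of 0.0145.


m_segment = body_mass * fraction
m_segment = 107 * 0.0145
m_segment = 1.5515


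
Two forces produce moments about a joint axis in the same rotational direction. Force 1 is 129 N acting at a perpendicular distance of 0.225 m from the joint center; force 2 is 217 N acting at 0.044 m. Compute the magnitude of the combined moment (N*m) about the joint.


M = F1 * d1 + F2 * d2
M = 129 * 0.225 + 217 * 0.044
M = 29.0250 + 9.5480
M = 38.5730


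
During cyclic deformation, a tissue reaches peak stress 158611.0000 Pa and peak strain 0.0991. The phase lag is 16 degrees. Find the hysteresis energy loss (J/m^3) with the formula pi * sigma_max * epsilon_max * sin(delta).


E_loss = pi * sigma_max * epsilon_max * sin(delta)
delta = 16 deg = 0.2793 rad
sin(delta) = 0.2756
E_loss = pi * 158611.0000 * 0.0991 * 0.2756
E_loss = 13611.1527


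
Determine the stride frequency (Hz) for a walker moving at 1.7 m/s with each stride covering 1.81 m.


f = v / stride_length
f = 1.7 / 1.81
f = 0.9392


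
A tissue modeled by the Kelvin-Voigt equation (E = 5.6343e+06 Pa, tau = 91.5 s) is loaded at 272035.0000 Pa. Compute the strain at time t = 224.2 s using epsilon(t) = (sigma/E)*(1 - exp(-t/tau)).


epsilon(t) = (sigma/E) * (1 - exp(-t/tau))
sigma/E = 272035.0000 / 5.6343e+06 = 0.0483
exp(-t/tau) = exp(-224.2 / 91.5) = 0.0863
epsilon = 0.0483 * (1 - 0.0863)
epsilon = 0.0441


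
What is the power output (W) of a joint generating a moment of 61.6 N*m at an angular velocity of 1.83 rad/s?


P = M * omega
P = 61.6 * 1.83
P = 112.7280


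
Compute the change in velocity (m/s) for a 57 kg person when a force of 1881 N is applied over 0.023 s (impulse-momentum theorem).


J = F * dt = 1881 * 0.023 = 43.2630 N*s
delta_v = J / m
delta_v = 43.2630 / 57
delta_v = 0.7590


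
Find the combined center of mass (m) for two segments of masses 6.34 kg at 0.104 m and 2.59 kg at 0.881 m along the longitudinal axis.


COM = (m1*x1 + m2*x2) / (m1 + m2)
COM = (6.34*0.104 + 2.59*0.881) / (6.34 + 2.59)
Numerator = 2.9411
Denominator = 8.9300
COM = 0.3294


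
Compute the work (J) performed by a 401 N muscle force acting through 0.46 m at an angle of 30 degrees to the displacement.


W = F * d * cos(theta)
theta = 30 deg = 0.5236 rad
cos(theta) = 0.8660
W = 401 * 0.46 * 0.8660
W = 159.7470


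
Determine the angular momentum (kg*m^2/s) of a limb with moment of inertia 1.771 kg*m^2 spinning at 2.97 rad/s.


L = I * omega
L = 1.771 * 2.97
L = 5.2599


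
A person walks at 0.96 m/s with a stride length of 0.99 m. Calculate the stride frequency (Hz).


f = v / stride_length
f = 0.96 / 0.99
f = 0.9697


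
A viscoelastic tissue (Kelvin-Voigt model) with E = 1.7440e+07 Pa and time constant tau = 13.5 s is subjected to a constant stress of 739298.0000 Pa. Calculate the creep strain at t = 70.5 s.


epsilon(t) = (sigma/E) * (1 - exp(-t/tau))
sigma/E = 739298.0000 / 1.7440e+07 = 0.0424
exp(-t/tau) = exp(-70.5 / 13.5) = 0.0054
epsilon = 0.0424 * (1 - 0.0054)
epsilon = 0.0422


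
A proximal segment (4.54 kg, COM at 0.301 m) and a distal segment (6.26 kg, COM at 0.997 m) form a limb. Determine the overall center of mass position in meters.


COM = (m1*x1 + m2*x2) / (m1 + m2)
COM = (4.54*0.301 + 6.26*0.997) / (4.54 + 6.26)
Numerator = 7.6078
Denominator = 10.8000
COM = 0.7044


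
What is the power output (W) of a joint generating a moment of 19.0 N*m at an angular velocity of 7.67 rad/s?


P = M * omega
P = 19.0 * 7.67
P = 145.7300


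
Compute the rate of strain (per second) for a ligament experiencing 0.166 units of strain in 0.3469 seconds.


strain_rate = delta_strain / delta_t
strain_rate = 0.166 / 0.3469
strain_rate = 0.4785


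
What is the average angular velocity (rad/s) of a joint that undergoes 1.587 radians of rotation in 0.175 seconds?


omega = delta_theta / delta_t
omega = 1.587 / 0.175
omega = 9.0686


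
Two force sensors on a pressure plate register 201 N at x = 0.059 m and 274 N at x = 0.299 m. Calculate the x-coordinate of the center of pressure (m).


COP_x = (F1*x1 + F2*x2) / (F1 + F2)
COP_x = (201*0.059 + 274*0.299) / (201 + 274)
Numerator = 93.7850
Denominator = 475
COP_x = 0.1974


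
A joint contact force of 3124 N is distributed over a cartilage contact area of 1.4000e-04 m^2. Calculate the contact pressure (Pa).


P = F / A
P = 3124 / 1.4000e-04
P = 2.2314e+07


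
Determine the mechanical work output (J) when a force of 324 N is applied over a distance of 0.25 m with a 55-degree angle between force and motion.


W = F * d * cos(theta)
theta = 55 deg = 0.9599 rad
cos(theta) = 0.5736
W = 324 * 0.25 * 0.5736
W = 46.4597


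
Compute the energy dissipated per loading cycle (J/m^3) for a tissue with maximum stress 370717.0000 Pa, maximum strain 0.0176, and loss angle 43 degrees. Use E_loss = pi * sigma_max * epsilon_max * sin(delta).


E_loss = pi * sigma_max * epsilon_max * sin(delta)
delta = 43 deg = 0.7505 rad
sin(delta) = 0.6820
E_loss = pi * 370717.0000 * 0.0176 * 0.6820
E_loss = 13979.3949


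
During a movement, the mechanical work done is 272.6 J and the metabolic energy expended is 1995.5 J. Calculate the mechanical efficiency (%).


eta = (W_mech / E_meta) * 100
eta = (272.6 / 1995.5) * 100
ratio = 0.1366
eta = 13.6607


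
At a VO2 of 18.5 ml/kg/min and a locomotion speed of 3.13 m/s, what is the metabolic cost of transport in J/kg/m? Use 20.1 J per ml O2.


Power per kg = VO2 * 20.1 / 60
Power per kg = 18.5 * 20.1 / 60 = 6.1975 W/kg
Cost = power_per_kg / speed
Cost = 6.1975 / 3.13
Cost = 1.9800


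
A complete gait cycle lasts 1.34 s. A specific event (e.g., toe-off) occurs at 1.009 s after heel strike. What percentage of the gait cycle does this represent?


pct = (event_time / cycle_time) * 100
pct = (1.009 / 1.34) * 100
ratio = 0.7530
pct = 75.2985


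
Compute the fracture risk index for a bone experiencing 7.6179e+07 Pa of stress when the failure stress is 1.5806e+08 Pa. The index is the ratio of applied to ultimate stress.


FRI = applied / ultimate
FRI = 7.6179e+07 / 1.5806e+08
FRI = 0.4820


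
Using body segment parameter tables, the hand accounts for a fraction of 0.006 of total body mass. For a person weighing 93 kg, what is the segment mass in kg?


m_segment = body_mass * fraction
m_segment = 93 * 0.006
m_segment = 0.5580


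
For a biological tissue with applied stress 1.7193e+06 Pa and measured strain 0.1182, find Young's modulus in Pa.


E = stress / strain
E = 1.7193e+06 / 0.1182
E = 1.4546e+07


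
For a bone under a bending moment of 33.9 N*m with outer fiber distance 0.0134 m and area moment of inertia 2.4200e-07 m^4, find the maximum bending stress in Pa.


sigma = M * c / I
sigma = 33.9 * 0.0134 / 2.4200e-07
M * c = 0.4543
sigma = 1.8771e+06


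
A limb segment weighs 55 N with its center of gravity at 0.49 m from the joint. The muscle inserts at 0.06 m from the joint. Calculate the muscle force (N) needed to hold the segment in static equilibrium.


F_muscle = W * d_load / d_muscle
F_muscle = 55 * 0.49 / 0.06
Numerator = 26.9500
F_muscle = 449.1667


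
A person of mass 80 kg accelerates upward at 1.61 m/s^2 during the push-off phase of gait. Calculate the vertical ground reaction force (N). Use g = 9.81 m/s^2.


GRF = m * (g + a)
GRF = 80 * (9.81 + 1.61)
GRF = 80 * 11.4200
GRF = 913.6000


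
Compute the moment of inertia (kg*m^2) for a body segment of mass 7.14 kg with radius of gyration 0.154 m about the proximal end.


I = m * k^2
I = 7.14 * 0.154^2
k^2 = 0.0237
I = 0.1693


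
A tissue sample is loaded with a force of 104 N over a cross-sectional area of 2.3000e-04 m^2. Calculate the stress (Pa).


stress = F / A
stress = 104 / 2.3000e-04
stress = 452173.9130


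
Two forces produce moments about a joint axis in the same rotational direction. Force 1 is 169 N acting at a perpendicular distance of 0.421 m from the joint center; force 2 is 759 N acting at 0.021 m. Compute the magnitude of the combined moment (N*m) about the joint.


M = F1 * d1 + F2 * d2
M = 169 * 0.421 + 759 * 0.021
M = 71.1490 + 15.9390
M = 87.0880


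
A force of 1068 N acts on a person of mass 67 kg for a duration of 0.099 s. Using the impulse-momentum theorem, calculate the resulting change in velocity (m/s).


J = F * dt = 1068 * 0.099 = 105.7320 N*s
delta_v = J / m
delta_v = 105.7320 / 67
delta_v = 1.5781


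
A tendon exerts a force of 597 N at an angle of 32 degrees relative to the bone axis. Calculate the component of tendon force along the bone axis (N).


F_eff = F_tendon * cos(theta)
theta = 32 deg = 0.5585 rad
cos(theta) = 0.8480
F_eff = 597 * 0.8480
F_eff = 506.2847


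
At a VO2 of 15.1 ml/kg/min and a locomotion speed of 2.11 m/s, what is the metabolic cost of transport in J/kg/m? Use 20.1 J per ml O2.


Power per kg = VO2 * 20.1 / 60
Power per kg = 15.1 * 20.1 / 60 = 5.0585 W/kg
Cost = power_per_kg / speed
Cost = 5.0585 / 2.11
Cost = 2.3974


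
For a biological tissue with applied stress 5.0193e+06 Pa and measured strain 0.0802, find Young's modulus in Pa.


E = stress / strain
E = 5.0193e+06 / 0.0802
E = 6.2585e+07


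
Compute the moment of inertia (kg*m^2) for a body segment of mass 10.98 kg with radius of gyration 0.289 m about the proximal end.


I = m * k^2
I = 10.98 * 0.289^2
k^2 = 0.0835
I = 0.9171


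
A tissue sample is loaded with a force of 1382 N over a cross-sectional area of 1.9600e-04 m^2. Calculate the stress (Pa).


stress = F / A
stress = 1382 / 1.9600e-04
stress = 7.0510e+06


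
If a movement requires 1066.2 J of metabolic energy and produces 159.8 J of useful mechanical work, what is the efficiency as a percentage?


eta = (W_mech / E_meta) * 100
eta = (159.8 / 1066.2) * 100
ratio = 0.1499
eta = 14.9878


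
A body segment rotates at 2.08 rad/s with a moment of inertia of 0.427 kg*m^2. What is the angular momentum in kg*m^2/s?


L = I * omega
L = 0.427 * 2.08
L = 0.8882


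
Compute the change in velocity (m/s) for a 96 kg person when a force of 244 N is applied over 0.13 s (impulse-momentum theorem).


J = F * dt = 244 * 0.13 = 31.7200 N*s
delta_v = J / m
delta_v = 31.7200 / 96
delta_v = 0.3304


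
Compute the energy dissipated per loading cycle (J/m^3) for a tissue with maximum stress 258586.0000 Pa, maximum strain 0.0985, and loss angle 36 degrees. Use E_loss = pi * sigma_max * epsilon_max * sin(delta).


E_loss = pi * sigma_max * epsilon_max * sin(delta)
delta = 36 deg = 0.6283 rad
sin(delta) = 0.5878
E_loss = pi * 258586.0000 * 0.0985 * 0.5878
E_loss = 47033.7706


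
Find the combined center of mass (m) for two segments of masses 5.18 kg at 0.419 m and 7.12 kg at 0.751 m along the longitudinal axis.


COM = (m1*x1 + m2*x2) / (m1 + m2)
COM = (5.18*0.419 + 7.12*0.751) / (5.18 + 7.12)
Numerator = 7.5175
Denominator = 12.3000
COM = 0.6112


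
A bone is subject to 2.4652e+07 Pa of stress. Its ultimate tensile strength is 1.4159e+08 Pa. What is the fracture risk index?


FRI = applied / ultimate
FRI = 2.4652e+07 / 1.4159e+08
FRI = 0.1741


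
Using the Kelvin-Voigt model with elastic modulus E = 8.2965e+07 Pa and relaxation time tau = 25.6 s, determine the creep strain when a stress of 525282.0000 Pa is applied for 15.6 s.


epsilon(t) = (sigma/E) * (1 - exp(-t/tau))
sigma/E = 525282.0000 / 8.2965e+07 = 0.0063
exp(-t/tau) = exp(-15.6 / 25.6) = 0.5437
epsilon = 0.0063 * (1 - 0.5437)
epsilon = 0.0029


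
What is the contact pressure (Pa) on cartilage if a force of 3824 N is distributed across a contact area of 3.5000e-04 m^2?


P = F / A
P = 3824 / 3.5000e-04
P = 1.0926e+07


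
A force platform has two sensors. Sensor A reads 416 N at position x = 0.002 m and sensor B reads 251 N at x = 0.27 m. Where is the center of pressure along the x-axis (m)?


COP_x = (F1*x1 + F2*x2) / (F1 + F2)
COP_x = (416*0.002 + 251*0.27) / (416 + 251)
Numerator = 68.6020
Denominator = 667
COP_x = 0.1029


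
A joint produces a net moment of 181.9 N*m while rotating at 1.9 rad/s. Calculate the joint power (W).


P = M * omega
P = 181.9 * 1.9
P = 345.6100


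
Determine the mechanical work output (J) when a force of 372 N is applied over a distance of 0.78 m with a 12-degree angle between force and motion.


W = F * d * cos(theta)
theta = 12 deg = 0.2094 rad
cos(theta) = 0.9781
W = 372 * 0.78 * 0.9781
W = 283.8193


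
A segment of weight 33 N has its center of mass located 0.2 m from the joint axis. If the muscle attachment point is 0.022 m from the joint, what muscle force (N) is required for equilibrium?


F_muscle = W * d_load / d_muscle
F_muscle = 33 * 0.2 / 0.022
Numerator = 6.6000
F_muscle = 300.0000


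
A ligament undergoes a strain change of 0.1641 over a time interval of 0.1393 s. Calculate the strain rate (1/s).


strain_rate = delta_strain / delta_t
strain_rate = 0.1641 / 0.1393
strain_rate = 1.1780


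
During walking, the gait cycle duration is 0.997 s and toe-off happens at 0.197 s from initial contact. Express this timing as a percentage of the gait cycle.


pct = (event_time / cycle_time) * 100
pct = (0.197 / 0.997) * 100
ratio = 0.1976
pct = 19.7593


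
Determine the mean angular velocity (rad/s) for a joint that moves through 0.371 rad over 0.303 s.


omega = delta_theta / delta_t
omega = 0.371 / 0.303
omega = 1.2244


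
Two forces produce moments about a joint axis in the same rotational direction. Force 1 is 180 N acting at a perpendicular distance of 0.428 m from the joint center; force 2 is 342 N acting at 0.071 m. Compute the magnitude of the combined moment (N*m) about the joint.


M = F1 * d1 + F2 * d2
M = 180 * 0.428 + 342 * 0.071
M = 77.0400 + 24.2820
M = 101.3220


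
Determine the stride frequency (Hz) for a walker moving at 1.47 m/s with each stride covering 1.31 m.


f = v / stride_length
f = 1.47 / 1.31
f = 1.1221


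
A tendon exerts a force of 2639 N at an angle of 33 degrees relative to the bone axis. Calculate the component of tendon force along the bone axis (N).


F_eff = F_tendon * cos(theta)
theta = 33 deg = 0.5760 rad
cos(theta) = 0.8387
F_eff = 2639 * 0.8387
F_eff = 2213.2516


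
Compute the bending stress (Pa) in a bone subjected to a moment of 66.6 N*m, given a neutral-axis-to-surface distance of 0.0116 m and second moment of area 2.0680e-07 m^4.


sigma = M * c / I
sigma = 66.6 * 0.0116 / 2.0680e-07
M * c = 0.7726
sigma = 3.7358e+06


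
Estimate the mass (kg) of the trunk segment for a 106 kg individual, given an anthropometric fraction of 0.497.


m_segment = body_mass * fraction
m_segment = 106 * 0.497
m_segment = 52.6820


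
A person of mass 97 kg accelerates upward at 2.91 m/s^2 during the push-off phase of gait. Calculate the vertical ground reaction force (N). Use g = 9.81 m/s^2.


GRF = m * (g + a)
GRF = 97 * (9.81 + 2.91)
GRF = 97 * 12.7200
GRF = 1233.8400


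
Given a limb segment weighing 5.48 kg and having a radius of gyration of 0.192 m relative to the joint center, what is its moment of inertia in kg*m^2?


I = m * k^2
I = 5.48 * 0.192^2
k^2 = 0.0369
I = 0.2020


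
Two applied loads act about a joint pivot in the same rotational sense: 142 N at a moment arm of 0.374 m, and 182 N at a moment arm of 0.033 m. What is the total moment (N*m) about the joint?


M = F1 * d1 + F2 * d2
M = 142 * 0.374 + 182 * 0.033
M = 53.1080 + 6.0060
M = 59.1140


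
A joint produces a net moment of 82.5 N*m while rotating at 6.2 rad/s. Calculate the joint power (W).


P = M * omega
P = 82.5 * 6.2
P = 511.5000


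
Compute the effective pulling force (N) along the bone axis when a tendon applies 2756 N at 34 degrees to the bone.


F_eff = F_tendon * cos(theta)
theta = 34 deg = 0.5934 rad
cos(theta) = 0.8290
F_eff = 2756 * 0.8290
F_eff = 2284.8275


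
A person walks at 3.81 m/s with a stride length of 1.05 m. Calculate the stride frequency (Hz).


f = v / stride_length
f = 3.81 / 1.05
f = 3.6286


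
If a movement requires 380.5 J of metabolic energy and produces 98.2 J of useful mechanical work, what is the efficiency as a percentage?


eta = (W_mech / E_meta) * 100
eta = (98.2 / 380.5) * 100
ratio = 0.2581
eta = 25.8081


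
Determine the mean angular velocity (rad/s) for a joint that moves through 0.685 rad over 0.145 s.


omega = delta_theta / delta_t
omega = 0.685 / 0.145
omega = 4.7241


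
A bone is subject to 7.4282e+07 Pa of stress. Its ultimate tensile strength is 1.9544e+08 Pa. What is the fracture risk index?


FRI = applied / ultimate
FRI = 7.4282e+07 / 1.9544e+08
FRI = 0.3801


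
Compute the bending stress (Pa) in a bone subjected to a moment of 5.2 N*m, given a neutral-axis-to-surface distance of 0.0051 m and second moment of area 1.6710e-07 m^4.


sigma = M * c / I
sigma = 5.2 * 0.0051 / 1.6710e-07
M * c = 0.0265
sigma = 158707.3609


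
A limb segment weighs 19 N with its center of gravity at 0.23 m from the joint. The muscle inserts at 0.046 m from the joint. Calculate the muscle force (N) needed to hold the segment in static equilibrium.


F_muscle = W * d_load / d_muscle
F_muscle = 19 * 0.23 / 0.046
Numerator = 4.3700
F_muscle = 95.0000


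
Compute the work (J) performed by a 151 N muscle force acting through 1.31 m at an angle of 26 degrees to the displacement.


W = F * d * cos(theta)
theta = 26 deg = 0.4538 rad
cos(theta) = 0.8988
W = 151 * 1.31 * 0.8988
W = 177.7905


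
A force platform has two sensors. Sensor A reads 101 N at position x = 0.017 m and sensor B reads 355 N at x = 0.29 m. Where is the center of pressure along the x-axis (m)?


COP_x = (F1*x1 + F2*x2) / (F1 + F2)
COP_x = (101*0.017 + 355*0.29) / (101 + 355)
Numerator = 104.6670
Denominator = 456
COP_x = 0.2295


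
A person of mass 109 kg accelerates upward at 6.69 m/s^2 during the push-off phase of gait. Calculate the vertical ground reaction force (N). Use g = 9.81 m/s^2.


GRF = m * (g + a)
GRF = 109 * (9.81 + 6.69)
GRF = 109 * 16.5000
GRF = 1798.5000


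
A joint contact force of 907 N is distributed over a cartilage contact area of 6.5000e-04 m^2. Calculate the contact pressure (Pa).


P = F / A
P = 907 / 6.5000e-04
P = 1.3954e+06


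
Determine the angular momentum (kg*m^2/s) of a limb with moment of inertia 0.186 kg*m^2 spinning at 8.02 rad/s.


L = I * omega
L = 0.186 * 8.02
L = 1.4917


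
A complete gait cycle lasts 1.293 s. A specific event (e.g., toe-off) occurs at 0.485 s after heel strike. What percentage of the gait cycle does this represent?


pct = (event_time / cycle_time) * 100
pct = (0.485 / 1.293) * 100
ratio = 0.3751
pct = 37.5097


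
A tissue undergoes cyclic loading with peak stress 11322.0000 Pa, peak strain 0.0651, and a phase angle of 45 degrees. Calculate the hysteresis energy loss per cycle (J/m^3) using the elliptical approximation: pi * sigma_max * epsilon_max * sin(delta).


E_loss = pi * sigma_max * epsilon_max * sin(delta)
delta = 45 deg = 0.7854 rad
sin(delta) = 0.7071
E_loss = pi * 11322.0000 * 0.0651 * 0.7071
E_loss = 1637.3405


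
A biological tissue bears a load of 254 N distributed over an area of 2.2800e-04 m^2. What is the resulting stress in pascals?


stress = F / A
stress = 254 / 2.2800e-04
stress = 1.1140e+06


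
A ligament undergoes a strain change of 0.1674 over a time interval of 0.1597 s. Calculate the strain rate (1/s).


strain_rate = delta_strain / delta_t
strain_rate = 0.1674 / 0.1597
strain_rate = 1.0482


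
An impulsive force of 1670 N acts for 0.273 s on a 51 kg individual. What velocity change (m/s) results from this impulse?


J = F * dt = 1670 * 0.273 = 455.9100 N*s
delta_v = J / m
delta_v = 455.9100 / 51
delta_v = 8.9394


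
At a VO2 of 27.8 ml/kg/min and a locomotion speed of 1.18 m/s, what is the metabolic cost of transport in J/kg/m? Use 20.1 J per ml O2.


Power per kg = VO2 * 20.1 / 60
Power per kg = 27.8 * 20.1 / 60 = 9.3130 W/kg
Cost = power_per_kg / speed
Cost = 9.3130 / 1.18
Cost = 7.8924


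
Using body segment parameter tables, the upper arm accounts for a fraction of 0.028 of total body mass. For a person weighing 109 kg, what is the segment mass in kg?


m_segment = body_mass * fraction
m_segment = 109 * 0.028
m_segment = 3.0520


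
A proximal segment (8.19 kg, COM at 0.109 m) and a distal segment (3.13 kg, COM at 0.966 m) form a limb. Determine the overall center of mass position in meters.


COM = (m1*x1 + m2*x2) / (m1 + m2)
COM = (8.19*0.109 + 3.13*0.966) / (8.19 + 3.13)
Numerator = 3.9163
Denominator = 11.3200
COM = 0.3460


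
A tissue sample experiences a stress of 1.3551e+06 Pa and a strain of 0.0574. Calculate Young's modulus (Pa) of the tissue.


E = stress / strain
E = 1.3551e+06 / 0.0574
E = 2.3608e+07


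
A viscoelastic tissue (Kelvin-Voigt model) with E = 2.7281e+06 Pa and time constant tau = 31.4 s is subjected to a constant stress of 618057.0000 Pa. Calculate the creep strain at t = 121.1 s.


epsilon(t) = (sigma/E) * (1 - exp(-t/tau))
sigma/E = 618057.0000 / 2.7281e+06 = 0.2266
exp(-t/tau) = exp(-121.1 / 31.4) = 0.0211
epsilon = 0.2266 * (1 - 0.0211)
epsilon = 0.2218


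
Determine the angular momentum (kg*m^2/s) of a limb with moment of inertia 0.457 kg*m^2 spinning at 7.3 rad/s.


L = I * omega
L = 0.457 * 7.3
L = 3.3361


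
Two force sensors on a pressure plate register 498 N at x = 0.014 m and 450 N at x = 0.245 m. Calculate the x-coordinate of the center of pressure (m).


COP_x = (F1*x1 + F2*x2) / (F1 + F2)
COP_x = (498*0.014 + 450*0.245) / (498 + 450)
Numerator = 117.2220
Denominator = 948
COP_x = 0.1237


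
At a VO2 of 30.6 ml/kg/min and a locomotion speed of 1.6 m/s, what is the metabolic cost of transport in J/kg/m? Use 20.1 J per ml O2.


Power per kg = VO2 * 20.1 / 60
Power per kg = 30.6 * 20.1 / 60 = 10.2510 W/kg
Cost = power_per_kg / speed
Cost = 10.2510 / 1.6
Cost = 6.4069


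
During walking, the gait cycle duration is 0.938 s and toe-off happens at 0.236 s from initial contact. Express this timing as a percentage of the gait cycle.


pct = (event_time / cycle_time) * 100
pct = (0.236 / 0.938) * 100
ratio = 0.2516
pct = 25.1599


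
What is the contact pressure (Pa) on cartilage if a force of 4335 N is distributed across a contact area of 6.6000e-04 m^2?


P = F / A
P = 4335 / 6.6000e-04
P = 6.5682e+06


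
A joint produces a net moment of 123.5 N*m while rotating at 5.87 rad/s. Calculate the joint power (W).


P = M * omega
P = 123.5 * 5.87
P = 724.9450


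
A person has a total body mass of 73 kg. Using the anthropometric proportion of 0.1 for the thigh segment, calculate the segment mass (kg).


m_segment = body_mass * fraction
m_segment = 73 * 0.1
m_segment = 7.3000


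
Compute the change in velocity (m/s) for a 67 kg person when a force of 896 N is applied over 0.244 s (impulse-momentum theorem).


J = F * dt = 896 * 0.244 = 218.6240 N*s
delta_v = J / m
delta_v = 218.6240 / 67
delta_v = 3.2630


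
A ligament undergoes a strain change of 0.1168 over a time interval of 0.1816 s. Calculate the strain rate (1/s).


strain_rate = delta_strain / delta_t
strain_rate = 0.1168 / 0.1816
strain_rate = 0.6432


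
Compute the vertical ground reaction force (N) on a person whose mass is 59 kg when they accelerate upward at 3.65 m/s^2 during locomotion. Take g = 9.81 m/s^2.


GRF = m * (g + a)
GRF = 59 * (9.81 + 3.65)
GRF = 59 * 13.4600
GRF = 794.1400


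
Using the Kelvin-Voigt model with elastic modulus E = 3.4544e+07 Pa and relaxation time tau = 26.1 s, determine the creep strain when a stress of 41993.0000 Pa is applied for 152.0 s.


epsilon(t) = (sigma/E) * (1 - exp(-t/tau))
sigma/E = 41993.0000 / 3.4544e+07 = 0.0012
exp(-t/tau) = exp(-152.0 / 26.1) = 0.0030
epsilon = 0.0012 * (1 - 0.0030)
epsilon = 0.0012


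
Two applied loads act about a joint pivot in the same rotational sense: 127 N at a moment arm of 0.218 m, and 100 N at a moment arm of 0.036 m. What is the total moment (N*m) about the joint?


M = F1 * d1 + F2 * d2
M = 127 * 0.218 + 100 * 0.036
M = 27.6860 + 3.6000
M = 31.2860


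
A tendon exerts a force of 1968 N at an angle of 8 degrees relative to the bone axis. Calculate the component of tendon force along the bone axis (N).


F_eff = F_tendon * cos(theta)
theta = 8 deg = 0.1396 rad
cos(theta) = 0.9903
F_eff = 1968 * 0.9903
F_eff = 1948.8476


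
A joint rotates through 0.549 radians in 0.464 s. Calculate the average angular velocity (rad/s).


omega = delta_theta / delta_t
omega = 0.549 / 0.464
omega = 1.1832


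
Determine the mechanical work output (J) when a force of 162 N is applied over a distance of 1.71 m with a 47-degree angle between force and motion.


W = F * d * cos(theta)
theta = 47 deg = 0.8203 rad
cos(theta) = 0.6820
W = 162 * 1.71 * 0.6820
W = 188.9272


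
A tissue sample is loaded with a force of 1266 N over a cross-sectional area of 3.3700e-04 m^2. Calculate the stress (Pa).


stress = F / A
stress = 1266 / 3.3700e-04
stress = 3.7567e+06
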